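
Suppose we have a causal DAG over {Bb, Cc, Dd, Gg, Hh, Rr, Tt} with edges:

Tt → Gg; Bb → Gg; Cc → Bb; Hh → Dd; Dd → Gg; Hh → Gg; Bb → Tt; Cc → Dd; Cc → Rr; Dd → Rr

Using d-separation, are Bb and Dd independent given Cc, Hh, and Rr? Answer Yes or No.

6 paths connect Bb and Dd; each must be blocked for d-separation to hold:
  1. Bb ← Cc → Rr ← Dd — Cc:fork[blocks]; Rr:collider[open] ⇒ blocked
  2. Bb ← Cc → Dd — Cc:fork[blocks] ⇒ blocked
  3. Bb → Gg ← Hh → Dd — Gg:collider[blocks]; Hh:fork[blocks] ⇒ blocked
  4. Bb → Gg ← Dd — Gg:collider[blocks] ⇒ blocked
  5. Bb → Tt → Gg ← Hh → Dd — Tt:chain[open]; Gg:collider[blocks]; Hh:fork[blocks] ⇒ blocked
  6. Bb → Tt → Gg ← Dd — Tt:chain[open]; Gg:collider[blocks] ⇒ blocked
All paths are blocked; Bb ⊥ Dd | {Cc, Hh, Rr} holds.

Yes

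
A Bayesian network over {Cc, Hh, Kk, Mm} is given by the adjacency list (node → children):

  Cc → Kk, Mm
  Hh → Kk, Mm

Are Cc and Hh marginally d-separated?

Yes

We examine all 2 paths between Cc and Hh:
Path 1: Cc → Mm ← Hh
  Mm is a collider here and neither Mm nor any of its descendants is conditioned on, so the collider stays closed — the path is blocked at Mm.
Path 2: Cc → Kk ← Hh
  Kk is a collider here and neither Kk nor any of its descendants is conditioned on, so the collider stays closed — the path is blocked at Kk.
Every path is blocked, so Cc and Hh are d-separated given ∅.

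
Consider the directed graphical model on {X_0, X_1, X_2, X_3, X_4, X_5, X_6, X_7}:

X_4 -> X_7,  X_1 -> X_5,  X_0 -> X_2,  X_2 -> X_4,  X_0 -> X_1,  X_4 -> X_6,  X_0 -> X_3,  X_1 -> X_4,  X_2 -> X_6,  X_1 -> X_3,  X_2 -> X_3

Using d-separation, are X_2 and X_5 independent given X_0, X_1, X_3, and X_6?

We examine all 6 paths between X_2 and X_5:
Path 1: X_2 → X_3 ← X_0 → X_1 → X_5
  X_0 is a fork here and X_0 is conditioned on, so the path is blocked at X_0.
Path 2: X_2 → X_3 ← X_1 → X_5
  X_1 is a fork here and X_1 is conditioned on, so the path is blocked at X_1.
Path 3: X_2 ← X_0 → X_3 ← X_1 → X_5
  X_0 is a fork here and X_0 is conditioned on, so the path is blocked at X_0.
Path 4: X_2 ← X_0 → X_1 → X_5
  X_0 is a fork here and X_0 is conditioned on, so the path is blocked at X_0.
Path 5: X_2 → X_6 ← X_4 ← X_1 → X_5
  X_1 is a fork here and X_1 is conditioned on, so the path is blocked at X_1.
Path 6: X_2 → X_4 ← X_1 → X_5
  X_1 is a fork here and X_1 is conditioned on, so the path is blocked at X_1.
Every path is blocked, so X_2 and X_5 are d-separated given {X_0, X_1, X_3, X_6}.

Yes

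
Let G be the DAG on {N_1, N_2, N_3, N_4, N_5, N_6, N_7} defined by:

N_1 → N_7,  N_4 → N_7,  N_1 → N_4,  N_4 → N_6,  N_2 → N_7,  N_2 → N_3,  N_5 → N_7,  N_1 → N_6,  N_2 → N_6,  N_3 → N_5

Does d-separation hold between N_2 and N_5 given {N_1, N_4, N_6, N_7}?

There are 6 undirected paths between N_2 and N_5; checking each against the conditioning set {N_1, N_4, N_6, N_7}:
Path 1: N_2 → N_6 ← N_4 ← N_1 → N_7 ← N_5
  N_4 is a chain here and N_4 is conditioned on, so the path is blocked at N_4.
Path 2: N_2 → N_6 ← N_4 → N_7 ← N_5
  N_4 is a fork here and N_4 is conditioned on, so the path is blocked at N_4.
Path 3: N_2 → N_6 ← N_1 → N_4 → N_7 ← N_5
  N_1 is a fork here and N_1 is conditioned on, so the path is blocked at N_1.
Path 4: N_2 → N_6 ← N_1 → N_7 ← N_5
  N_1 is a fork here and N_1 is conditioned on, so the path is blocked at N_1.
Path 5: N_2 → N_7 ← N_5
  N_7 is a collider and N_7 is conditioned on, which opens it — no node blocks this path, so it is active.
Path 6: N_2 → N_3 → N_5
  N_3 is a chain and N_3 is not conditioned on — no node blocks this path, so it is active.
At least one path is unblocked, so d-separation fails.

No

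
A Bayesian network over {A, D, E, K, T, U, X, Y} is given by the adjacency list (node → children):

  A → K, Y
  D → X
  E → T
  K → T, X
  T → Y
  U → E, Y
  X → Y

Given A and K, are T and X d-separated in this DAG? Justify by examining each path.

Yes — T and X are d-separated given {A, K}.

We examine all 6 paths between T and X:
Path 1: T ← K ← A → Y ← X
  K is a chain here and K is conditioned on, so the path is blocked at K.
Path 2: T ← K → X
  K is a fork here and K is conditioned on, so the path is blocked at K.
Path 3: T → Y ← A → K → X
  Y is a collider here and neither Y nor any of its descendants is conditioned on, so the collider stays closed — the path is blocked at Y.
Path 4: T → Y ← X
  Y is a collider here and neither Y nor any of its descendants is conditioned on, so the collider stays closed — the path is blocked at Y.
Path 5: T ← E ← U → Y ← A → K → X
  Y is a collider here and neither Y nor any of its descendants is conditioned on, so the collider stays closed — the path is blocked at Y.
Path 6: T ← E ← U → Y ← X
  Y is a collider here and neither Y nor any of its descendants is conditioned on, so the collider stays closed — the path is blocked at Y.
Since every path is blocked, d-separation holds.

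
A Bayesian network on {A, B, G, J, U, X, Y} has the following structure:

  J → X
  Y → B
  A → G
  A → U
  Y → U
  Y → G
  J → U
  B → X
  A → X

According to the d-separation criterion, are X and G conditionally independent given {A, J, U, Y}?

Yes

6 paths connect X and G; each must be blocked for d-separation to hold:
Path 1: X ← A → G
  A is a fork here and A is conditioned on, so the path is blocked at A.
Path 2: X ← A → U ← Y → G
  A is a fork here and A is conditioned on, so the path is blocked at A.
Path 3: X ← J → U ← A → G
  J is a fork here and J is conditioned on, so the path is blocked at J.
Path 4: X ← J → U ← Y → G
  J is a fork here and J is conditioned on, so the path is blocked at J.
Path 5: X ← B ← Y → G
  Y is a fork here and Y is conditioned on, so the path is blocked at Y.
Path 6: X ← B ← Y → U ← A → G
  Y is a fork here and Y is conditioned on, so the path is blocked at Y.
Every path is blocked, so X and G are d-separated given {A, J, U, Y}.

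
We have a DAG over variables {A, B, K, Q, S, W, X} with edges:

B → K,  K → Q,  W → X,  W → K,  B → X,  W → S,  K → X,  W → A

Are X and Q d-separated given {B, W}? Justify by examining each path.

Enumerating the 3 paths from X to Q and testing each for blocking by {B, W}:
  1. X ← B → K → Q — B:fork[blocks]; K:chain[open] ⇒ blocked
  2. X ← K → Q — K:fork[open] ⇒ active
  3. X ← W → K → Q — W:fork[blocks]; K:chain[open] ⇒ blocked
Because an active path exists, X and Q are not d-separated.

No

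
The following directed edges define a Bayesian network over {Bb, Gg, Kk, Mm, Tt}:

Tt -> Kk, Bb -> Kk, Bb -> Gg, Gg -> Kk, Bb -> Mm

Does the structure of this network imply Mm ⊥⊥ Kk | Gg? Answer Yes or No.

Enumerating the 2 paths from Mm to Kk and testing each for blocking by {Gg}:
Path 1: Mm ← Bb → Gg → Kk
  Gg is a chain here and Gg is conditioned on, so the path is blocked at Gg.
Path 2: Mm ← Bb → Kk
  Bb is a fork and Bb is not conditioned on — no node blocks this path, so it is active.
Since the path Mm ← Bb → Kk is active, Mm and Kk are not d-separated given {Gg}.

No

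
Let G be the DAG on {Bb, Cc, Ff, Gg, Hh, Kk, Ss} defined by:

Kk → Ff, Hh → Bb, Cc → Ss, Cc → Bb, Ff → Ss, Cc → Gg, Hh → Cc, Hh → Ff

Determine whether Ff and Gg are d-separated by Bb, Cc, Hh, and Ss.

3 paths connect Ff and Gg; each must be blocked for d-separation to hold:
  1. Ff ← Hh → Bb ← Cc → Gg — Hh:fork[blocks]; Bb:collider[open]; Cc:fork[blocks] ⇒ blocked
  2. Ff ← Hh → Cc → Gg — Hh:fork[blocks]; Cc:chain[blocks] ⇒ blocked
  3. Ff → Ss ← Cc → Gg — Ss:collider[open]; Cc:fork[blocks] ⇒ blocked
All paths are blocked; Ff ⊥ Gg | {Bb, Cc, Hh, Ss} holds.

Yes — Ff and Gg are d-separated given {Bb, Cc, Hh, Ss}.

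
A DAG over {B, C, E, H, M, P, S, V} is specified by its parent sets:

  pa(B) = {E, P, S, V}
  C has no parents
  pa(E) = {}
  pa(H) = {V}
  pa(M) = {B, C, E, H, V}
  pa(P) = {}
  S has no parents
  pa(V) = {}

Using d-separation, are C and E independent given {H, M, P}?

No

Enumerating the 4 paths from C to E and testing each for blocking by {H, M, P}:
Path 1: C → M ← H ← V → B ← E
  H is a chain here and H is conditioned on, so the path is blocked at H.
Path 2: C → M ← V → B ← E
  M is a collider and M is conditioned on, which opens it; V is a fork and V is not conditioned on; B is a collider and its descendant M is conditioned on, which opens it — no node blocks this path, so it is active.
Path 3: C → M ← B ← E
  M is a collider and M is conditioned on, which opens it; B is a chain and B is not conditioned on — no node blocks this path, so it is active.
Path 4: C → M ← E
  M is a collider and M is conditioned on, which opens it — no node blocks this path, so it is active.
At least one path is unblocked, so d-separation fails.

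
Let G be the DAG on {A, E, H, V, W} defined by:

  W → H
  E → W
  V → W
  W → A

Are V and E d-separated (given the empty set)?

Yes — V and E are d-separated given ∅.

There is one path between V and E:
Path 1: V → W ← E
  W is a collider here and neither W nor any of its descendants is conditioned on, so the collider stays closed — the path is blocked at W.
All paths are blocked; V ⊥ E | ∅ holds.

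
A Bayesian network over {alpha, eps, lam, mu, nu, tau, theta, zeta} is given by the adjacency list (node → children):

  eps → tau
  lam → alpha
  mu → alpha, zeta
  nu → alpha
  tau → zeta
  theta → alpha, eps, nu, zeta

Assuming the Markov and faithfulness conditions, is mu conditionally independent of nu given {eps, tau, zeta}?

No — mu and nu are not d-separated given {eps, tau, zeta}.

Enumerating the 6 paths from mu to nu and testing each for blocking by {eps, tau, zeta}:
  1. mu → zeta ← tau ← eps ← theta → nu — zeta:collider[open]; tau:chain[blocks]; eps:chain[blocks]; theta:fork[open] ⇒ blocked
  2. mu → zeta ← tau ← eps ← theta → alpha ← nu — zeta:collider[open]; tau:chain[blocks]; eps:chain[blocks]; theta:fork[open]; alpha:collider[blocks] ⇒ blocked
  3. mu → zeta ← theta → nu — zeta:collider[open]; theta:fork[open] ⇒ active
  4. mu → zeta ← theta → alpha ← nu — zeta:collider[open]; theta:fork[open]; alpha:collider[blocks] ⇒ blocked
  5. mu → alpha ← nu — alpha:collider[blocks] ⇒ blocked
  6. mu → alpha ← theta → nu — alpha:collider[blocks]; theta:fork[open] ⇒ blocked
Because an active path exists, mu and nu are not d-separated.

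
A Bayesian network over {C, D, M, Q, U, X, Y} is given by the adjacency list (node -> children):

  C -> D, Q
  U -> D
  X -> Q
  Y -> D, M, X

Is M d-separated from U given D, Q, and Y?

Enumerating the 2 paths from M to U and testing each for blocking by {D, Q, Y}:
Path 1: M ← Y → D ← U
  Y is a fork here and Y is conditioned on, so the path is blocked at Y.
Path 2: M ← Y → X → Q ← C → D ← U
  Y is a fork here and Y is conditioned on, so the path is blocked at Y.
Since every path is blocked, d-separation holds.

Yes — M and U are d-separated given {D, Q, Y}.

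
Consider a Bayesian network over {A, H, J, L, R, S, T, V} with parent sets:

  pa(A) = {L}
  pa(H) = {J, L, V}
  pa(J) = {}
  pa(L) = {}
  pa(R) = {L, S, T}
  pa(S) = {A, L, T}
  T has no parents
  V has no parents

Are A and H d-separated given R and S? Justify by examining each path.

No

There are 4 undirected paths between A and H; checking each against the conditioning set {R, S}:
Path 1: A → S → R ← L → H
  S is a chain here and S is conditioned on, so the path is blocked at S.
Path 2: A → S ← T → R ← L → H
  S is a collider and S is conditioned on, which opens it; T is a fork and T is not conditioned on; R is a collider and R is conditioned on, which opens it; L is a fork and L is not conditioned on — no node blocks this path, so it is active.
Path 3: A → S ← L → H
  S is a collider and S is conditioned on, which opens it; L is a fork and L is not conditioned on — no node blocks this path, so it is active.
Path 4: A ← L → H
  L is a fork and L is not conditioned on — no node blocks this path, so it is active.
Because an active path exists, A and H are not d-separated.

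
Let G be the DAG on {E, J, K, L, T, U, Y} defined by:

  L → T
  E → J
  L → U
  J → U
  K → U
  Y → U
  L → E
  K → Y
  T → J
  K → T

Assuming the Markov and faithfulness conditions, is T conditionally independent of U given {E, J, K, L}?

Yes

There are 6 undirected paths between T and U; checking each against the conditioning set {E, J, K, L}:
Path 1: T ← L → U
  L is a fork here and L is conditioned on, so the path is blocked at L.
Path 2: T ← L → E → J → U
  L is a fork here and L is conditioned on, so the path is blocked at L.
Path 3: T → J → U
  J is a chain here and J is conditioned on, so the path is blocked at J.
Path 4: T → J ← E ← L → U
  E is a chain here and E is conditioned on, so the path is blocked at E.
Path 5: T ← K → Y → U
  K is a fork here and K is conditioned on, so the path is blocked at K.
Path 6: T ← K → U
  K is a fork here and K is conditioned on, so the path is blocked at K.
All paths are blocked; T ⊥ U | {E, J, K, L} holds.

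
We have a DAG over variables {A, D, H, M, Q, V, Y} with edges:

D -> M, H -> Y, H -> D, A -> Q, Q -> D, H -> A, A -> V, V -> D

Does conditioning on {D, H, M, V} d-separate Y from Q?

Yes

We examine all 4 paths between Y and Q:
  1. Y ← H → A → V → D ← Q — H:fork[blocks]; A:chain[open]; V:chain[blocks]; D:collider[open] ⇒ blocked
  2. Y ← H → A → Q — H:fork[blocks]; A:chain[open] ⇒ blocked
  3. Y ← H → D ← V ← A → Q — H:fork[blocks]; D:collider[open]; V:chain[blocks]; A:fork[open] ⇒ blocked
  4. Y ← H → D ← Q — H:fork[blocks]; D:collider[open] ⇒ blocked
All paths are blocked; Y ⊥ Q | {D, H, M, V} holds.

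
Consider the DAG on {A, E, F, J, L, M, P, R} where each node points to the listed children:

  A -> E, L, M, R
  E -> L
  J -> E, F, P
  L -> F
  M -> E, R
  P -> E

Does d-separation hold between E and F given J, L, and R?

Yes

6 paths connect E and F; each must be blocked for d-separation to hold:
Path 1: E ← A → L → F
  L is a chain here and L is conditioned on, so the path is blocked at L.
Path 2: E ← P ← J → F
  J is a fork here and J is conditioned on, so the path is blocked at J.
Path 3: E ← M ← A → L → F
  L is a chain here and L is conditioned on, so the path is blocked at L.
Path 4: E ← M → R ← A → L → F
  L is a chain here and L is conditioned on, so the path is blocked at L.
Path 5: E ← J → F
  J is a fork here and J is conditioned on, so the path is blocked at J.
Path 6: E → L → F
  L is a chain here and L is conditioned on, so the path is blocked at L.
All paths are blocked; E ⊥ F | {J, L, R} holds.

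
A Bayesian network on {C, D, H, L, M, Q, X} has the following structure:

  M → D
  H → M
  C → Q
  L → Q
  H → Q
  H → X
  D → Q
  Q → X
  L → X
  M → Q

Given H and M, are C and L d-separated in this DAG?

Yes — C and L are d-separated given {H, M}.

Enumerating the 5 paths from C to L and testing each for blocking by {H, M}:
Path 1: C → Q ← L
  Q is a collider here and neither Q nor any of its descendants is conditioned on, so the collider stays closed — the path is blocked at Q.
Path 2: C → Q ← H → X ← L
  Q is a collider here and neither Q nor any of its descendants is conditioned on, so the collider stays closed — the path is blocked at Q.
Path 3: C → Q → X ← L
  X is a collider here and neither X nor any of its descendants is conditioned on, so the collider stays closed — the path is blocked at X.
Path 4: C → Q ← M ← H → X ← L
  Q is a collider here and neither Q nor any of its descendants is conditioned on, so the collider stays closed — the path is blocked at Q.
Path 5: C → Q ← D ← M ← H → X ← L
  Q is a collider here and neither Q nor any of its descendants is conditioned on, so the collider stays closed — the path is blocked at Q.
Every path is blocked, so C and L are d-separated given {H, M}.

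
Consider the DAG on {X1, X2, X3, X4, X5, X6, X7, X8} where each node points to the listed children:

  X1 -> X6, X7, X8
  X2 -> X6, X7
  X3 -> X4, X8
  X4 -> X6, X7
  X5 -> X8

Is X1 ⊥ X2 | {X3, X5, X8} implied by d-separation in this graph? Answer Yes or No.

There are 6 undirected paths between X1 and X2; checking each against the conditioning set {X3, X5, X8}:
  1. X1 → X6 ← X4 → X7 ← X2 — X6:collider[blocks]; X4:fork[open]; X7:collider[blocks] ⇒ blocked
  2. X1 → X6 ← X2 — X6:collider[blocks] ⇒ blocked
  3. X1 → X8 ← X3 → X4 → X6 ← X2 — X8:collider[open]; X3:fork[blocks]; X4:chain[open]; X6:collider[blocks] ⇒ blocked
  4. X1 → X8 ← X3 → X4 → X7 ← X2 — X8:collider[open]; X3:fork[blocks]; X4:chain[open]; X7:collider[blocks] ⇒ blocked
  5. X1 → X7 ← X4 → X6 ← X2 — X7:collider[blocks]; X4:fork[open]; X6:collider[blocks] ⇒ blocked
  6. X1 → X7 ← X2 — X7:collider[blocks] ⇒ blocked
All paths are blocked; X1 ⊥ X2 | {X3, X5, X8} holds.

Yes — X1 and X2 are d-separated given {X3, X5, X8}.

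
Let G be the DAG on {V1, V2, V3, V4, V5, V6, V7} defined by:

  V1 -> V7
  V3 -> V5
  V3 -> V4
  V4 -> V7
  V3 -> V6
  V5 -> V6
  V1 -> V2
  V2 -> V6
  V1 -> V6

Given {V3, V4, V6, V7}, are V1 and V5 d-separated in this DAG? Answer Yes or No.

We examine all 6 paths between V1 and V5:
  1. V1 → V2 → V6 ← V3 → V5 — V2:chain[open]; V6:collider[open]; V3:fork[blocks] ⇒ blocked
  2. V1 → V2 → V6 ← V5 — V2:chain[open]; V6:collider[open] ⇒ active
  3. V1 → V7 ← V4 ← V3 → V5 — V7:collider[open]; V4:chain[blocks]; V3:fork[blocks] ⇒ blocked
  4. V1 → V7 ← V4 ← V3 → V6 ← V5 — V7:collider[open]; V4:chain[blocks]; V3:fork[blocks]; V6:collider[open] ⇒ blocked
  5. V1 → V6 ← V3 → V5 — V6:collider[open]; V3:fork[blocks] ⇒ blocked
  6. V1 → V6 ← V5 — V6:collider[open] ⇒ active
Since the path V1 → V2 → V6 ← V5 is active, V1 and V5 are not d-separated given {V3, V4, V6, V7}.

No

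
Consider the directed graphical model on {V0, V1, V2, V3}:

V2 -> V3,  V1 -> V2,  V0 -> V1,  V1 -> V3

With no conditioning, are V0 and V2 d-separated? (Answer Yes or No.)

2 paths connect V0 and V2; each must be blocked for d-separation to hold:
  1. V0 → V1 → V2 — V1:chain[open] ⇒ active
  2. V0 → V1 → V3 ← V2 — V1:chain[open]; V3:collider[blocks] ⇒ blocked
Because an active path exists, V0 and V2 are not d-separated.

No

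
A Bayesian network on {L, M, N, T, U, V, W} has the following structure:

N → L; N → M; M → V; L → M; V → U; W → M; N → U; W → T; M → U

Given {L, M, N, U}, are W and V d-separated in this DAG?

There are 4 undirected paths between W and V; checking each against the conditioning set {L, M, N, U}:
Path 1: W → M ← N → U ← V
  N is a fork here and N is conditioned on, so the path is blocked at N.
Path 2: W → M → V
  M is a chain here and M is conditioned on, so the path is blocked at M.
Path 3: W → M ← L ← N → U ← V
  L is a chain here and L is conditioned on, so the path is blocked at L.
Path 4: W → M → U ← V
  M is a chain here and M is conditioned on, so the path is blocked at M.
Since every path is blocked, d-separation holds.

Yes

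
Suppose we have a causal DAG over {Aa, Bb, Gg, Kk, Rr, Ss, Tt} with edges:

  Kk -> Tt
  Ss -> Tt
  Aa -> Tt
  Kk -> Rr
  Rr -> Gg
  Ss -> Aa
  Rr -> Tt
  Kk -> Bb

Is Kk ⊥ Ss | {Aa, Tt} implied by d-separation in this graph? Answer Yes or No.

4 paths connect Kk and Ss; each must be blocked for d-separation to hold:
Path 1: Kk → Tt ← Aa ← Ss
  Aa is a chain here and Aa is conditioned on, so the path is blocked at Aa.
Path 2: Kk → Tt ← Ss
  Tt is a collider and Tt is conditioned on, which opens it — no node blocks this path, so it is active.
Path 3: Kk → Rr → Tt ← Aa ← Ss
  Aa is a chain here and Aa is conditioned on, so the path is blocked at Aa.
Path 4: Kk → Rr → Tt ← Ss
  Rr is a chain and Rr is not conditioned on; Tt is a collider and Tt is conditioned on, which opens it — no node blocks this path, so it is active.
Because an active path exists, Kk and Ss are not d-separated.

No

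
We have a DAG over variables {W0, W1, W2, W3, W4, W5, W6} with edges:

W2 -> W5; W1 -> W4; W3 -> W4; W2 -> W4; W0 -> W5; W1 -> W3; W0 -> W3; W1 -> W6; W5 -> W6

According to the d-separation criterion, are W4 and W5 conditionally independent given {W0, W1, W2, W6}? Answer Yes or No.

There are 5 undirected paths between W4 and W5; checking each against the conditioning set {W0, W1, W2, W6}:
Path 1: W4 ← W2 → W5
  W2 is a fork here and W2 is conditioned on, so the path is blocked at W2.
Path 2: W4 ← W1 → W6 ← W5
  W1 is a fork here and W1 is conditioned on, so the path is blocked at W1.
Path 3: W4 ← W1 → W3 ← W0 → W5
  W1 is a fork here and W1 is conditioned on, so the path is blocked at W1.
Path 4: W4 ← W3 ← W0 → W5
  W0 is a fork here and W0 is conditioned on, so the path is blocked at W0.
Path 5: W4 ← W3 ← W1 → W6 ← W5
  W1 is a fork here and W1 is conditioned on, so the path is blocked at W1.
Since every path is blocked, d-separation holds.

Yes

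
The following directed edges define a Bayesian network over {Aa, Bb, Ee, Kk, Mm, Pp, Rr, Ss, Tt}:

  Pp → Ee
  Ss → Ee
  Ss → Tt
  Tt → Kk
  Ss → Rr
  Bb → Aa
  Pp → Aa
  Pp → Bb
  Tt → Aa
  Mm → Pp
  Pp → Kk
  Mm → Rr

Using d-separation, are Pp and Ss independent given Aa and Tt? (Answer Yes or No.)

There are 5 undirected paths between Pp and Ss; checking each against the conditioning set {Aa, Tt}:
Path 1: Pp → Bb → Aa ← Tt ← Ss
  Tt is a chain here and Tt is conditioned on, so the path is blocked at Tt.
Path 2: Pp → Aa ← Tt ← Ss
  Tt is a chain here and Tt is conditioned on, so the path is blocked at Tt.
Path 3: Pp → Ee ← Ss
  Ee is a collider here and neither Ee nor any of its descendants is conditioned on, so the collider stays closed — the path is blocked at Ee.
Path 4: Pp ← Mm → Rr ← Ss
  Rr is a collider here and neither Rr nor any of its descendants is conditioned on, so the collider stays closed — the path is blocked at Rr.
Path 5: Pp → Kk ← Tt ← Ss
  Kk is a collider here and neither Kk nor any of its descendants is conditioned on, so the collider stays closed — the path is blocked at Kk.
Every path is blocked, so Pp and Ss are d-separated given {Aa, Tt}.

Yes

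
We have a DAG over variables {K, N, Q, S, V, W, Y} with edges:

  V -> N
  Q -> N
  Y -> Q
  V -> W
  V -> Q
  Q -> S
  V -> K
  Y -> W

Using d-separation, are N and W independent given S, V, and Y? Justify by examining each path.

4 paths connect N and W; each must be blocked for d-separation to hold:
  1. N ← Q ← Y → W — Q:chain[open]; Y:fork[blocks] ⇒ blocked
  2. N ← Q ← V → W — Q:chain[open]; V:fork[blocks] ⇒ blocked
  3. N ← V → W — V:fork[blocks] ⇒ blocked
  4. N ← V → Q ← Y → W — V:fork[blocks]; Q:collider[open]; Y:fork[blocks] ⇒ blocked
Since every path is blocked, d-separation holds.

Yes — N and W are d-separated given {S, V, Y}.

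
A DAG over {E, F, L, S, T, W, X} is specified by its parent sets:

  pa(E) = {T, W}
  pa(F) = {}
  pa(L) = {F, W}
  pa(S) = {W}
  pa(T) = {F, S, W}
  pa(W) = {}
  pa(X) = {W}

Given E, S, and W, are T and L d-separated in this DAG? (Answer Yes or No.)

No — T and L are not d-separated given {E, S, W}.

We examine all 4 paths between T and L:
  1. T → E ← W → L — E:collider[open]; W:fork[blocks] ⇒ blocked
  2. T ← F → L — F:fork[open] ⇒ active
  3. T ← W → L — W:fork[blocks] ⇒ blocked
  4. T ← S ← W → L — S:chain[blocks]; W:fork[blocks] ⇒ blocked
Since the path T ← F → L is active, T and L are not d-separated given {E, S, W}.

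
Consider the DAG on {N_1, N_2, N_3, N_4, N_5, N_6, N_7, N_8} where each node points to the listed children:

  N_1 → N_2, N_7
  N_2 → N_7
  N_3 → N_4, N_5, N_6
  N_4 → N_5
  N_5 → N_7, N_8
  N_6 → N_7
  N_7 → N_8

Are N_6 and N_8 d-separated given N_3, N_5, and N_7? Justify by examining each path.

Yes

There are 6 undirected paths between N_6 and N_8; checking each against the conditioning set {N_3, N_5, N_7}:
Path 1: N_6 ← N_3 → N_4 → N_5 → N_7 → N_8
  N_3 is a fork here and N_3 is conditioned on, so the path is blocked at N_3.
Path 2: N_6 ← N_3 → N_4 → N_5 → N_8
  N_3 is a fork here and N_3 is conditioned on, so the path is blocked at N_3.
Path 3: N_6 ← N_3 → N_5 → N_7 → N_8
  N_3 is a fork here and N_3 is conditioned on, so the path is blocked at N_3.
Path 4: N_6 ← N_3 → N_5 → N_8
  N_3 is a fork here and N_3 is conditioned on, so the path is blocked at N_3.
Path 5: N_6 → N_7 ← N_5 → N_8
  N_5 is a fork here and N_5 is conditioned on, so the path is blocked at N_5.
Path 6: N_6 → N_7 → N_8
  N_7 is a chain here and N_7 is conditioned on, so the path is blocked at N_7.
Every path is blocked, so N_6 and N_8 are d-separated given {N_3, N_5, N_7}.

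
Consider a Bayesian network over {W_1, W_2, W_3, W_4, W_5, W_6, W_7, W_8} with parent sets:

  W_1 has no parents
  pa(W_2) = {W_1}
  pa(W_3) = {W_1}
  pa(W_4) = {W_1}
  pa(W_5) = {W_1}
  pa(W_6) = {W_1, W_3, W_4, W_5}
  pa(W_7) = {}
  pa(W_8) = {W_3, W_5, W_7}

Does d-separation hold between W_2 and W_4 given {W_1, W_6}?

Yes — W_2 and W_4 are d-separated given {W_1, W_6}.

Enumerating the 6 paths from W_2 to W_4 and testing each for blocking by {W_1, W_6}:
  1. W_2 ← W_1 → W_3 → W_6 ← W_4 — W_1:fork[blocks]; W_3:chain[open]; W_6:collider[open] ⇒ blocked
  2. W_2 ← W_1 → W_3 → W_8 ← W_5 → W_6 ← W_4 — W_1:fork[blocks]; W_3:chain[open]; W_8:collider[blocks]; W_5:fork[open]; W_6:collider[open] ⇒ blocked
  3. W_2 ← W_1 → W_6 ← W_4 — W_1:fork[blocks]; W_6:collider[open] ⇒ blocked
  4. W_2 ← W_1 → W_5 → W_6 ← W_4 — W_1:fork[blocks]; W_5:chain[open]; W_6:collider[open] ⇒ blocked
  5. W_2 ← W_1 → W_5 → W_8 ← W_3 → W_6 ← W_4 — W_1:fork[blocks]; W_5:chain[open]; W_8:collider[blocks]; W_3:fork[open]; W_6:collider[open] ⇒ blocked
  6. W_2 ← W_1 → W_4 — W_1:fork[blocks] ⇒ blocked
Since every path is blocked, d-separation holds.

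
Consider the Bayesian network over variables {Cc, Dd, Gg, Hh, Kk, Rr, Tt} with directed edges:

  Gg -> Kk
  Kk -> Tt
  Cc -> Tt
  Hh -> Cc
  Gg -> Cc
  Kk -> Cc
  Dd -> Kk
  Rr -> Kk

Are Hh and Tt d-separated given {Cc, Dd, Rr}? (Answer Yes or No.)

Enumerating the 3 paths from Hh to Tt and testing each for blocking by {Cc, Dd, Rr}:
Path 1: Hh → Cc ← Gg → Kk → Tt
  Cc is a collider and Cc is conditioned on, which opens it; Gg is a fork and Gg is not conditioned on; Kk is a chain and Kk is not conditioned on — no node blocks this path, so it is active.
Path 2: Hh → Cc → Tt
  Cc is a chain here and Cc is conditioned on, so the path is blocked at Cc.
Path 3: Hh → Cc ← Kk → Tt
  Cc is a collider and Cc is conditioned on, which opens it; Kk is a fork and Kk is not conditioned on — no node blocks this path, so it is active.
Since the path Hh → Cc ← Gg → Kk → Tt is active, Hh and Tt are not d-separated given {Cc, Dd, Rr}.

No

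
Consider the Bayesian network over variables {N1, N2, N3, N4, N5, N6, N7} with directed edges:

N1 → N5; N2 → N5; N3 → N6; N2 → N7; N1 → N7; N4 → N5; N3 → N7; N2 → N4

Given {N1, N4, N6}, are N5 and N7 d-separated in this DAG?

3 paths connect N5 and N7; each must be blocked for d-separation to hold:
Path 1: N5 ← N2 → N7
  N2 is a fork and N2 is not conditioned on — no node blocks this path, so it is active.
Path 2: N5 ← N1 → N7
  N1 is a fork here and N1 is conditioned on, so the path is blocked at N1.
Path 3: N5 ← N4 ← N2 → N7
  N4 is a chain here and N4 is conditioned on, so the path is blocked at N4.
At least one path is unblocked, so d-separation fails.

No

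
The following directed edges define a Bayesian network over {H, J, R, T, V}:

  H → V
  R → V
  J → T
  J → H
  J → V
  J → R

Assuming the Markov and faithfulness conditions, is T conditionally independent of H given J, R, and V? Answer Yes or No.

Yes

There are 3 undirected paths between T and H; checking each against the conditioning set {J, R, V}:
  1. T ← J → R → V ← H — J:fork[blocks]; R:chain[blocks]; V:collider[open] ⇒ blocked
  2. T ← J → H — J:fork[blocks] ⇒ blocked
  3. T ← J → V ← H — J:fork[blocks]; V:collider[open] ⇒ blocked
Every path is blocked, so T and H are d-separated given {J, R, V}.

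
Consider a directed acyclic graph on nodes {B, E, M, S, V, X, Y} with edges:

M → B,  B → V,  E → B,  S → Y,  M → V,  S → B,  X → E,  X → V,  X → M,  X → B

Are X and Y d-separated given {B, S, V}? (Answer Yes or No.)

Yes

Enumerating the 6 paths from X to Y and testing each for blocking by {B, S, V}:
Path 1: X → E → B ← S → Y
  S is a fork here and S is conditioned on, so the path is blocked at S.
Path 2: X → M → B ← S → Y
  S is a fork here and S is conditioned on, so the path is blocked at S.
Path 3: X → M → V ← B ← S → Y
  B is a chain here and B is conditioned on, so the path is blocked at B.
Path 4: X → B ← S → Y
  S is a fork here and S is conditioned on, so the path is blocked at S.
Path 5: X → V ← M → B ← S → Y
  S is a fork here and S is conditioned on, so the path is blocked at S.
Path 6: X → V ← B ← S → Y
  B is a chain here and B is conditioned on, so the path is blocked at B.
Every path is blocked, so X and Y are d-separated given {B, S, V}.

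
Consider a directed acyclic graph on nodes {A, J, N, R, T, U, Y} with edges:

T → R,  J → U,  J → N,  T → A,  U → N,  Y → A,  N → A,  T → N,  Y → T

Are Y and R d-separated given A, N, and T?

Enumerating the 3 paths from Y to R and testing each for blocking by {A, N, T}:
Path 1: Y → A ← N ← T → R
  N is a chain here and N is conditioned on, so the path is blocked at N.
Path 2: Y → A ← T → R
  T is a fork here and T is conditioned on, so the path is blocked at T.
Path 3: Y → T → R
  T is a chain here and T is conditioned on, so the path is blocked at T.
All paths are blocked; Y ⊥ R | {A, N, T} holds.

Yes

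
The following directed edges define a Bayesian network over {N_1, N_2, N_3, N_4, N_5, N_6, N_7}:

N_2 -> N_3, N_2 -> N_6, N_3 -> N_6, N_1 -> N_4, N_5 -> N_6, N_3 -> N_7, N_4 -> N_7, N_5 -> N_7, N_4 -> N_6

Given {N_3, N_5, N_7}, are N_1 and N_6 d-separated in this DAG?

We examine all 4 paths between N_1 and N_6:
  1. N_1 → N_4 → N_6 — N_4:chain[open] ⇒ active
  2. N_1 → N_4 → N_7 ← N_3 → N_6 — N_4:chain[open]; N_7:collider[open]; N_3:fork[blocks] ⇒ blocked
  3. N_1 → N_4 → N_7 ← N_3 ← N_2 → N_6 — N_4:chain[open]; N_7:collider[open]; N_3:chain[blocks]; N_2:fork[open] ⇒ blocked
  4. N_1 → N_4 → N_7 ← N_5 → N_6 — N_4:chain[open]; N_7:collider[open]; N_5:fork[blocks] ⇒ blocked
At least one path is unblocked, so d-separation fails.

No — N_1 and N_6 are not d-separated given {N_3, N_5, N_7}.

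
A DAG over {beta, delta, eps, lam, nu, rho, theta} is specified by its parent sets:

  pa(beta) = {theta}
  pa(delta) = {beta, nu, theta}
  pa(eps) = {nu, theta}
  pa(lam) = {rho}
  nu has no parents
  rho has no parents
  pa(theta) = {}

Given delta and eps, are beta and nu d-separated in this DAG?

4 paths connect beta and nu; each must be blocked for d-separation to hold:
  1. beta ← theta → eps ← nu — theta:fork[open]; eps:collider[open] ⇒ active
  2. beta ← theta → delta ← nu — theta:fork[open]; delta:collider[open] ⇒ active
  3. beta → delta ← theta → eps ← nu — delta:collider[open]; theta:fork[open]; eps:collider[open] ⇒ active
  4. beta → delta ← nu — delta:collider[open] ⇒ active
At least one path is unblocked, so d-separation fails.

No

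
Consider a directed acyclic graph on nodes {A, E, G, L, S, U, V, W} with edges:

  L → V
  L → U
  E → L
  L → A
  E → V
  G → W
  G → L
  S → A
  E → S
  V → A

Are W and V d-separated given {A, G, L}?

Yes

Enumerating the 5 paths from W to V and testing each for blocking by {A, G, L}:
Path 1: W ← G → L → A ← S ← E → V
  G is a fork here and G is conditioned on, so the path is blocked at G.
Path 2: W ← G → L → A ← V
  G is a fork here and G is conditioned on, so the path is blocked at G.
Path 3: W ← G → L ← E → S → A ← V
  G is a fork here and G is conditioned on, so the path is blocked at G.
Path 4: W ← G → L ← E → V
  G is a fork here and G is conditioned on, so the path is blocked at G.
Path 5: W ← G → L → V
  G is a fork here and G is conditioned on, so the path is blocked at G.
Every path is blocked, so W and V are d-separated given {A, G, L}.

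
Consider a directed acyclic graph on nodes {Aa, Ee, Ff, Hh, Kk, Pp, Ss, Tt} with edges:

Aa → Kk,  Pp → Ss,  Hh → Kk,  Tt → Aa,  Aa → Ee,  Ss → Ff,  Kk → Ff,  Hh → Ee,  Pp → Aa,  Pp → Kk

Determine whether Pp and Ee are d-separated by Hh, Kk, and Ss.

Enumerating the 6 paths from Pp to Ee and testing each for blocking by {Hh, Kk, Ss}:
Path 1: Pp → Kk ← Hh → Ee
  Hh is a fork here and Hh is conditioned on, so the path is blocked at Hh.
Path 2: Pp → Kk ← Aa → Ee
  Kk is a collider and Kk is conditioned on, which opens it; Aa is a fork and Aa is not conditioned on — no node blocks this path, so it is active.
Path 3: Pp → Ss → Ff ← Kk ← Hh → Ee
  Ss is a chain here and Ss is conditioned on, so the path is blocked at Ss.
Path 4: Pp → Ss → Ff ← Kk ← Aa → Ee
  Ss is a chain here and Ss is conditioned on, so the path is blocked at Ss.
Path 5: Pp → Aa → Kk ← Hh → Ee
  Hh is a fork here and Hh is conditioned on, so the path is blocked at Hh.
Path 6: Pp → Aa → Ee
  Aa is a chain and Aa is not conditioned on — no node blocks this path, so it is active.
Because an active path exists, Pp and Ee are not d-separated.

No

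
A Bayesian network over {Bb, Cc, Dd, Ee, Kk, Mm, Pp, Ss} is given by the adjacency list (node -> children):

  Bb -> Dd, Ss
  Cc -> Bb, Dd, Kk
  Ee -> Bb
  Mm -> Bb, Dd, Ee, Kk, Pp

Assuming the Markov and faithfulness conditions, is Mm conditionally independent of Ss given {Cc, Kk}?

We examine all 6 paths between Mm and Ss:
Path 1: Mm → Dd ← Cc → Bb → Ss
  Dd is a collider here and neither Dd nor any of its descendants is conditioned on, so the collider stays closed — the path is blocked at Dd.
Path 2: Mm → Dd ← Bb → Ss
  Dd is a collider here and neither Dd nor any of its descendants is conditioned on, so the collider stays closed — the path is blocked at Dd.
Path 3: Mm → Kk ← Cc → Dd ← Bb → Ss
  Cc is a fork here and Cc is conditioned on, so the path is blocked at Cc.
Path 4: Mm → Kk ← Cc → Bb → Ss
  Cc is a fork here and Cc is conditioned on, so the path is blocked at Cc.
Path 5: Mm → Ee → Bb → Ss
  Ee is a chain and Ee is not conditioned on; Bb is a chain and Bb is not conditioned on — no node blocks this path, so it is active.
Path 6: Mm → Bb → Ss
  Bb is a chain and Bb is not conditioned on — no node blocks this path, so it is active.
Because an active path exists, Mm and Ss are not d-separated.

No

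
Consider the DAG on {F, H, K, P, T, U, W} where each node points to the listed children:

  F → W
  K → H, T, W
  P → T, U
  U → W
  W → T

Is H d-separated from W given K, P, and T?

Yes

We examine all 3 paths between H and W:
Path 1: H ← K → T ← W
  K is a fork here and K is conditioned on, so the path is blocked at K.
Path 2: H ← K → T ← P → U → W
  K is a fork here and K is conditioned on, so the path is blocked at K.
Path 3: H ← K → W
  K is a fork here and K is conditioned on, so the path is blocked at K.
Since every path is blocked, d-separation holds.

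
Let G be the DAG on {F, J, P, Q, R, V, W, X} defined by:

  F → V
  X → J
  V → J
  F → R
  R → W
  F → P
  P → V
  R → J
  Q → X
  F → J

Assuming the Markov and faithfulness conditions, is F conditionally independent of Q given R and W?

There are 4 undirected paths between F and Q; checking each against the conditioning set {R, W}:
Path 1: F → J ← X ← Q
  J is a collider here and neither J nor any of its descendants is conditioned on, so the collider stays closed — the path is blocked at J.
Path 2: F → R → J ← X ← Q
  R is a chain here and R is conditioned on, so the path is blocked at R.
Path 3: F → P → V → J ← X ← Q
  J is a collider here and neither J nor any of its descendants is conditioned on, so the collider stays closed — the path is blocked at J.
Path 4: F → V → J ← X ← Q
  J is a collider here and neither J nor any of its descendants is conditioned on, so the collider stays closed — the path is blocked at J.
All paths are blocked; F ⊥ Q | {R, W} holds.

Yes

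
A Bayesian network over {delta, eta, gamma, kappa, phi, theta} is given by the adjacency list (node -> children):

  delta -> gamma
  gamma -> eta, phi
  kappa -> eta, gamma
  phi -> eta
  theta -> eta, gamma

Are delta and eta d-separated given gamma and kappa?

No — delta and eta are not d-separated given {gamma, kappa}.

We examine all 4 paths between delta and eta:
Path 1: delta → gamma ← theta → eta
  gamma is a collider and gamma is conditioned on, which opens it; theta is a fork and theta is not conditioned on — no node blocks this path, so it is active.
Path 2: delta → gamma → phi → eta
  gamma is a chain here and gamma is conditioned on, so the path is blocked at gamma.
Path 3: delta → gamma → eta
  gamma is a chain here and gamma is conditioned on, so the path is blocked at gamma.
Path 4: delta → gamma ← kappa → eta
  kappa is a fork here and kappa is conditioned on, so the path is blocked at kappa.
Because an active path exists, delta and eta are not d-separated.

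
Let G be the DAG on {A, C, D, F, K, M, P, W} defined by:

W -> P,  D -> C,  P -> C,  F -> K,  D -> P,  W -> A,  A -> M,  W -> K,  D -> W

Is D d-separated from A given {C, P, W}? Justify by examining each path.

Yes — D and A are d-separated given {C, P, W}.

3 paths connect D and A; each must be blocked for d-separation to hold:
Path 1: D → P ← W → A
  W is a fork here and W is conditioned on, so the path is blocked at W.
Path 2: D → W → A
  W is a chain here and W is conditioned on, so the path is blocked at W.
Path 3: D → C ← P ← W → A
  P is a chain here and P is conditioned on, so the path is blocked at P.
Every path is blocked, so D and A are d-separated given {C, P, W}.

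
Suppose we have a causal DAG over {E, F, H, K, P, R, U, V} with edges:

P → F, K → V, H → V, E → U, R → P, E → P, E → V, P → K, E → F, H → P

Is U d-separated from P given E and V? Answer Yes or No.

Yes — U and P are d-separated given {E, V}.

4 paths connect U and P; each must be blocked for d-separation to hold:
  1. U ← E → V ← H → P — E:fork[blocks]; V:collider[open]; H:fork[open] ⇒ blocked
  2. U ← E → V ← K ← P — E:fork[blocks]; V:collider[open]; K:chain[open] ⇒ blocked
  3. U ← E → P — E:fork[blocks] ⇒ blocked
  4. U ← E → F ← P — E:fork[blocks]; F:collider[blocks] ⇒ blocked
Since every path is blocked, d-separation holds.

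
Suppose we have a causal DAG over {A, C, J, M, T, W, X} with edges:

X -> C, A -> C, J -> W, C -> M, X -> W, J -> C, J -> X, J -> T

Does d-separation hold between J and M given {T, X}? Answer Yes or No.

There are 3 undirected paths between J and M; checking each against the conditioning set {T, X}:
Path 1: J → C → M
  C is a chain and C is not conditioned on — no node blocks this path, so it is active.
Path 2: J → X → C → M
  X is a chain here and X is conditioned on, so the path is blocked at X.
Path 3: J → W ← X → C → M
  W is a collider here and neither W nor any of its descendants is conditioned on, so the collider stays closed — the path is blocked at W.
At least one path is unblocked, so d-separation fails.

No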